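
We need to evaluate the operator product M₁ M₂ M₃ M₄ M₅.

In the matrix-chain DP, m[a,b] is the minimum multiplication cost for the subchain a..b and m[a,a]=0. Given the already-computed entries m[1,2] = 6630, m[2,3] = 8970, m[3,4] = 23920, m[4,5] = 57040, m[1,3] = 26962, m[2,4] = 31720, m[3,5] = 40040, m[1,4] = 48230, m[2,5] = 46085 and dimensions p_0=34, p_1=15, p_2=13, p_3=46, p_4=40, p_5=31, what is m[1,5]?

m[1,5] = min over k∈[1,4] of m[1,k]+m[k+1,5]+p_{0}·p_k·p_{5}.
k=1: 0 + 46085 + 34·15·31 = 61895; k=2: 6630 + 40040 + 34·13·31 = 60372; k=3: 26962 + 57040 + 34·46·31 = 132486; k=4: 48230 + 0 + 34·40·31 = 90390.
Minimum: 60372 at k=2.

60372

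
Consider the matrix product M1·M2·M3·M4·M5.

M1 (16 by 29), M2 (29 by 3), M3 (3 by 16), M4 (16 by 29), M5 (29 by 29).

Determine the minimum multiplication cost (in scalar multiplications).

6699

Adjacent pairs: M1M2 = 16·29·3 = 1392; M2M3 = 29·3·16 = 1392; M3M4 = 3·16·29 = 1392; M4M5 = 16·29·29 = 13456.
Length 3: M1..M3: k=1: 0+1392+16·29·16=8816; k=2: 1392+0+16·3·16=2160 → min 2160 | M2..M4: k=2: 0+1392+29·3·29=3915; k=3: 1392+0+29·16·29=14848 → min 3915 | M3..M5: k=3: 0+13456+3·16·29=14848; k=4: 1392+0+3·29·29=3915 → min 3915.
Length 4: M1..M4: k=1: 0+3915+16·29·29=17371; k=2: 1392+1392+16·3·29=4176; k=3: 2160+0+16·16·29=9584 → min 4176 | M2..M5: k=2: 0+3915+29·3·29=6438; k=3: 1392+13456+29·16·29=28304; k=4: 3915+0+29·29·29=28304 → min 6438.
Length 5: M1..M5: k=1: 0+6438+16·29·29=19894; k=2: 1392+3915+16·3·29=6699; k=3: 2160+13456+16·16·29=23040; k=4: 4176+0+16·29·29=17632 → min 6699.
Optimal order: ((M1·M2)·((M3·M4)·M5)) with cost 6699.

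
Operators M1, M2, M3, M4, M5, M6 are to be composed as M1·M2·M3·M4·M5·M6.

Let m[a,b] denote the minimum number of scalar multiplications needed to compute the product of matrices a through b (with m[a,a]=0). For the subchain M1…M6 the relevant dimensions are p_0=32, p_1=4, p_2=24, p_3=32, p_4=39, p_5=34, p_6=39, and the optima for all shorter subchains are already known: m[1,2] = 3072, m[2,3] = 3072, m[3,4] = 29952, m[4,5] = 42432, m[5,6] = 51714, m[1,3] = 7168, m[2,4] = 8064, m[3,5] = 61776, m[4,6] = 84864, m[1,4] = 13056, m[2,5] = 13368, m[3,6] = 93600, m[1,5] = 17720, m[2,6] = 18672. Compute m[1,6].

m[1,6] = min over k∈[1,5] of m[1,k]+m[k+1,6]+p_{0}·p_k·p_{6}.
k=1: 0 + 18672 + 32·4·39 = 23664; k=2: 3072 + 93600 + 32·24·39 = 126624; k=3: 7168 + 84864 + 32·32·39 = 131968; k=4: 13056 + 51714 + 32·39·39 = 113442; k=5: 17720 + 0 + 32·34·39 = 60152.
Minimum: 23664 at k=1.

23664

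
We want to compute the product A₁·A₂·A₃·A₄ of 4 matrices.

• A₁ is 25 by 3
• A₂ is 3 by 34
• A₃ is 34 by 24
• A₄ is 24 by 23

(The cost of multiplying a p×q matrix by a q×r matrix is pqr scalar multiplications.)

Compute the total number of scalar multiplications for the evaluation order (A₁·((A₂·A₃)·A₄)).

5829

(A₂·A₃): 3×34 by 34×24 → 3×24, cost 3·34·24 = 2448
((A₂·A₃)·A₄): 3×24 by 24×23 → 3×23, cost 3·24·23 = 1656; cumulative 4104
(A₁·((A₂·A₃)·A₄)): 25×3 by 3×23 → 25×23, cost 25·3·23 = 1725; cumulative 5829
Total: 5829 scalar multiplications.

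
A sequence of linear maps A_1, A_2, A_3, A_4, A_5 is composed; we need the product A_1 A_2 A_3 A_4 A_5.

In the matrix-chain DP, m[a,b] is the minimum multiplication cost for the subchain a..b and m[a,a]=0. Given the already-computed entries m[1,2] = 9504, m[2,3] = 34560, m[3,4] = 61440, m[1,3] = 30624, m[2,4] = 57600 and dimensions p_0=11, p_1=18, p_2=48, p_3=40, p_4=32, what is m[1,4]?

m[1,4] = min over k∈[1,3] of m[1,k]+m[k+1,4]+p_{0}·p_k·p_{4}.
k=1: 0 + 57600 + 11·18·32 = 63936; k=2: 9504 + 61440 + 11·48·32 = 87840; k=3: 30624 + 0 + 11·40·32 = 44704.
Minimum: 44704 at k=3.

44704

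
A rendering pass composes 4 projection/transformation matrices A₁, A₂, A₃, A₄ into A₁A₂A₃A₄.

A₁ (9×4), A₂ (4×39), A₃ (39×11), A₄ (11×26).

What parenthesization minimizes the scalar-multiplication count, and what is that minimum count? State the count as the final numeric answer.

Adjacent pairs: A₁A₂ = 9·4·39 = 1404; A₂A₃ = 4·39·11 = 1716; A₃A₄ = 39·11·26 = 11154.
Length 3: A₁..A₃: k=1: 0+1716+9·4·11=2112; k=2: 1404+0+9·39·11=5265 → min 2112 | A₂..A₄: k=2: 0+11154+4·39·26=15210; k=3: 1716+0+4·11·26=2860 → min 2860.
Length 4: A₁..A₄: k=1: 0+2860+9·4·26=3796; k=2: 1404+11154+9·39·26=21684; k=3: 2112+0+9·11·26=4686 → min 3796.
Optimal parenthesization: (A₁((A₂A₃)A₄)) with cost 3796.

3796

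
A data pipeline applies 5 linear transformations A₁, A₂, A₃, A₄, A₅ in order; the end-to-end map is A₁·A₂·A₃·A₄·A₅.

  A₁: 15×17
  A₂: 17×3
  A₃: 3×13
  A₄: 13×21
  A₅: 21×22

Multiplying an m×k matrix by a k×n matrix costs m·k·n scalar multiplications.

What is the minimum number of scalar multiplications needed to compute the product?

Adjacent pairs: A₁A₂ = 15·17·3 = 765; A₂A₃ = 17·3·13 = 663; A₃A₄ = 3·13·21 = 819; A₄A₅ = 13·21·22 = 6006.
Length 3: A₁..A₃: k=1: 0+663+15·17·13=3978; k=2: 765+0+15·3·13=1350 → min 1350 | A₂..A₄: k=2: 0+819+17·3·21=1890; k=3: 663+0+17·13·21=5304 → min 1890 | A₃..A₅: k=3: 0+6006+3·13·22=6864; k=4: 819+0+3·21·22=2205 → min 2205.
Length 4: A₁..A₄: k=1: 0+1890+15·17·21=7245; k=2: 765+819+15·3·21=2529; k=3: 1350+0+15·13·21=5445 → min 2529 | A₂..A₅: k=2: 0+2205+17·3·22=3327; k=3: 663+6006+17·13·22=11531; k=4: 1890+0+17·21·22=9744 → min 3327.
Length 5: A₁..A₅: k=1: 0+3327+15·17·22=8937; k=2: 765+2205+15·3·22=3960; k=3: 1350+6006+15·13·22=11646; k=4: 2529+0+15·21·22=9459 → min 3960.
Optimal order: ((A₁·A₂)·((A₃·A₄)·A₅)) with cost 3960.

3960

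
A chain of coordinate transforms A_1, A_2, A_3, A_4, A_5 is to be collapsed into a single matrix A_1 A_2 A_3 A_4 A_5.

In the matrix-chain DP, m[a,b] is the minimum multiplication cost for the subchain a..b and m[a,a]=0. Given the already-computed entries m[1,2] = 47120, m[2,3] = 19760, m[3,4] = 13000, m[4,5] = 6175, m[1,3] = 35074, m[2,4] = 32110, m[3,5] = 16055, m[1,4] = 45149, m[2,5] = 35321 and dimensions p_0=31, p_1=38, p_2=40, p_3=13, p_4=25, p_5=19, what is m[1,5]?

48906

m[1,5] = min over k∈[1,4] of m[1,k]+m[k+1,5]+p_{0}·p_k·p_{5}.
k=1: 0 + 35321 + 31·38·19 = 57703; k=2: 47120 + 16055 + 31·40·19 = 86735; k=3: 35074 + 6175 + 31·13·19 = 48906; k=4: 45149 + 0 + 31·25·19 = 59874.
Minimum: 48906 at k=3.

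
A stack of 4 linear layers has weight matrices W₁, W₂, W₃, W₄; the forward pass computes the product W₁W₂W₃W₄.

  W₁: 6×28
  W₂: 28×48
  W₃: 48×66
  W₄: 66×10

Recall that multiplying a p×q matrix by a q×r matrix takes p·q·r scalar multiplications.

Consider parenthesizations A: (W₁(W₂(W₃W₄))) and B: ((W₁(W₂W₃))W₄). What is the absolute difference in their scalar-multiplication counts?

56952

Order A = (W₁(W₂(W₃W₄))): (W₃W₄): 48×66 by 66×10 → 48×10, cost 48·66·10 = 31680; (W₂(W₃W₄)): 28×48 by 48×10 → 28×10, cost 28·48·10 = 13440; cumulative 45120; (W₁(W₂(W₃W₄))): 6×28 by 28×10 → 6×10, cost 6·28·10 = 1680; cumulative 46800. Total 46800.
Order B = ((W₁(W₂W₃))W₄): (W₂W₃): 28×48 by 48×66 → 28×66, cost 28·48·66 = 88704; (W₁(W₂W₃)): 6×28 by 28×66 → 6×66, cost 6·28·66 = 11088; cumulative 99792; ((W₁(W₂W₃))W₄): 6×66 by 66×10 → 6×10, cost 6·66·10 = 3960; cumulative 103752. Total 103752.
Difference: |46800 − 103752| = 56952.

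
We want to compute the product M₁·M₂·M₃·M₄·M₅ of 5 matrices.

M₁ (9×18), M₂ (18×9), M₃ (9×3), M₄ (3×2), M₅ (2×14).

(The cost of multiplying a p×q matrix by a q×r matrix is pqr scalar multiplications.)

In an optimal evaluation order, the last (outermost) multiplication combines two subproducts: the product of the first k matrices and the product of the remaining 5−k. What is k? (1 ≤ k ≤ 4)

Adjacent pairs: M₁M₂ = 9·18·9 = 1458; M₂M₃ = 18·9·3 = 486; M₃M₄ = 9·3·2 = 54; M₄M₅ = 3·2·14 = 84.
Length 3: M₁..M₃: k=1: 0+486+9·18·3=972; k=2: 1458+0+9·9·3=1701 → min 972 | M₂..M₄: k=2: 0+54+18·9·2=378; k=3: 486+0+18·3·2=594 → min 378 | M₃..M₅: k=3: 0+84+9·3·14=462; k=4: 54+0+9·2·14=306 → min 306.
Length 4: M₁..M₄: k=1: 0+378+9·18·2=702; k=2: 1458+54+9·9·2=1674; k=3: 972+0+9·3·2=1026 → min 702 | M₂..M₅: k=2: 0+306+18·9·14=2574; k=3: 486+84+18·3·14=1326; k=4: 378+0+18·2·14=882 → min 882.
Top-level splits: k=1: (M₁..M₁)·(M₂..M₅) → 0+882+9·18·14 = 3150; k=2: (M₁..M₂)·(M₃..M₅) → 1458+306+9·9·14 = 2898; k=3: (M₁..M₃)·(M₄..M₅) → 972+84+9·3·14 = 1434; k=4: (M₁..M₄)·(M₅..M₅) → 702+0+9·2·14 = 954.
Best split is after M₄, i.e. k = 4.

4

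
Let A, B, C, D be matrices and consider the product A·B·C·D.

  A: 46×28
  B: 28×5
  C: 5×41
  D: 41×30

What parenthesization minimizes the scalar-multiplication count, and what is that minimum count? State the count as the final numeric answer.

Adjacent pairs: AB = 46·28·5 = 6440; BC = 28·5·41 = 5740; CD = 5·41·30 = 6150.
Length 3: A..C: k=1: 0+5740+46·28·41=58548; k=2: 6440+0+46·5·41=15870 → min 15870 | B..D: k=2: 0+6150+28·5·30=10350; k=3: 5740+0+28·41·30=40180 → min 10350.
Length 4: A..D: k=1: 0+10350+46·28·30=48990; k=2: 6440+6150+46·5·30=19490; k=3: 15870+0+46·41·30=72450 → min 19490.
Optimal parenthesization: ((A·B)·(C·D)) with cost 19490.

19490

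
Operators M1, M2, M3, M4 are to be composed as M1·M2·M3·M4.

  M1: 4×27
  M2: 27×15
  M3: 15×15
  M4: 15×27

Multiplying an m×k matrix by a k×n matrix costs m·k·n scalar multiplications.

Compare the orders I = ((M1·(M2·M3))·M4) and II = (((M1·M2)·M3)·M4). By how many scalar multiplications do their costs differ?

Order I = ((M1·(M2·M3))·M4): (M2·M3): 27×15 by 15×15 → 27×15, cost 27·15·15 = 6075; (M1·(M2·M3)): 4×27 by 27×15 → 4×15, cost 4·27·15 = 1620; cumulative 7695; ((M1·(M2·M3))·M4): 4×15 by 15×27 → 4×27, cost 4·15·27 = 1620; cumulative 9315. Total 9315.
Order II = (((M1·M2)·M3)·M4): (M1·M2): 4×27 by 27×15 → 4×15, cost 4·27·15 = 1620; ((M1·M2)·M3): 4×15 by 15×15 → 4×15, cost 4·15·15 = 900; cumulative 2520; (((M1·M2)·M3)·M4): 4×15 by 15×27 → 4×27, cost 4·15·27 = 1620; cumulative 4140. Total 4140.
Difference: |9315 − 4140| = 5175.

5175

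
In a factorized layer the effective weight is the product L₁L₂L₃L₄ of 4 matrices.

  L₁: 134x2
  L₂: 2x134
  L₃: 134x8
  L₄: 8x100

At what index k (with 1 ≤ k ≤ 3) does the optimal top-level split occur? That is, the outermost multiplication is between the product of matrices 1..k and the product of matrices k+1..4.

1

Adjacent pairs: L₁L₂ = 134·2·134 = 35912; L₂L₃ = 2·134·8 = 2144; L₃L₄ = 134·8·100 = 107200.
Length 3: L₁..L₃: k=1: 0+2144+134·2·8=4288; k=2: 35912+0+134·134·8=179560 → min 4288 | L₂..L₄: k=2: 0+107200+2·134·100=134000; k=3: 2144+0+2·8·100=3744 → min 3744.
Top-level splits: k=1: (L₁..L₁)·(L₂..L₄) → 0+3744+134·2·100 = 30544; k=2: (L₁..L₂)·(L₃..L₄) → 35912+107200+134·134·100 = 1938712; k=3: (L₁..L₃)·(L₄..L₄) → 4288+0+134·8·100 = 111488.
Best split is after L₁, i.e. k = 1.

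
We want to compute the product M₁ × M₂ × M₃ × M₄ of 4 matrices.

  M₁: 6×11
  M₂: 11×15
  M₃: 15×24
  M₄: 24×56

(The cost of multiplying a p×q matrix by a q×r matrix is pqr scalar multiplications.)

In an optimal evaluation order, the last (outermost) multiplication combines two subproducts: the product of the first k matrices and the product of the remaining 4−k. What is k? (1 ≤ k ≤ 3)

3

Adjacent pairs: M₁M₂ = 6·11·15 = 990; M₂M₃ = 11·15·24 = 3960; M₃M₄ = 15·24·56 = 20160.
Length 3: M₁..M₃: k=1: 0+3960+6·11·24=5544; k=2: 990+0+6·15·24=3150 → min 3150 | M₂..M₄: k=2: 0+20160+11·15·56=29400; k=3: 3960+0+11·24·56=18744 → min 18744.
Top-level splits: k=1: (M₁..M₁)·(M₂..M₄) → 0+18744+6·11·56 = 22440; k=2: (M₁..M₂)·(M₃..M₄) → 990+20160+6·15·56 = 26190; k=3: (M₁..M₃)·(M₄..M₄) → 3150+0+6·24·56 = 11214.
Best split is after M₃, i.e. k = 3.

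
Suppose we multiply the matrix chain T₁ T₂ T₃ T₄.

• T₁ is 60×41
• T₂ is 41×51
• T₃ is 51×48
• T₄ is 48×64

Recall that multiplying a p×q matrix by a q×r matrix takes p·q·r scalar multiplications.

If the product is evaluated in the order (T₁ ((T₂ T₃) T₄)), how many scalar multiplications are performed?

383760

(T₂ T₃): 41×51 by 51×48 → 41×48, cost 41·51·48 = 100368
((T₂ T₃) T₄): 41×48 by 48×64 → 41×64, cost 41·48·64 = 125952; cumulative 226320
(T₁ ((T₂ T₃) T₄)): 60×41 by 41×64 → 60×64, cost 60·41·64 = 157440; cumulative 383760
Total: 383760 scalar multiplications.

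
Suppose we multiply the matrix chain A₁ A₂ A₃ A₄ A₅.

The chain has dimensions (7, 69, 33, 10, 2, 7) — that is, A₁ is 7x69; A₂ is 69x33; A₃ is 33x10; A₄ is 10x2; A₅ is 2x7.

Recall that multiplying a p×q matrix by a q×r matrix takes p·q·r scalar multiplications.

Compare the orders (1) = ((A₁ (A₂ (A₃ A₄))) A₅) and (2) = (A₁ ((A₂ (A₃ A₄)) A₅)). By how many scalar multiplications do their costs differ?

Order (1) = ((A₁ (A₂ (A₃ A₄))) A₅): (A₃ A₄): 33×10 by 10×2 → 33×2, cost 33·10·2 = 660; (A₂ (A₃ A₄)): 69×33 by 33×2 → 69×2, cost 69·33·2 = 4554; cumulative 5214; (A₁ (A₂ (A₃ A₄))): 7×69 by 69×2 → 7×2, cost 7·69·2 = 966; cumulative 6180; ((A₁ (A₂ (A₃ A₄))) A₅): 7×2 by 2×7 → 7×7, cost 7·2·7 = 98; cumulative 6278. Total 6278.
Order (2) = (A₁ ((A₂ (A₃ A₄)) A₅)): (A₃ A₄): 33×10 by 10×2 → 33×2, cost 33·10·2 = 660; (A₂ (A₃ A₄)): 69×33 by 33×2 → 69×2, cost 69·33·2 = 4554; cumulative 5214; ((A₂ (A₃ A₄)) A₅): 69×2 by 2×7 → 69×7, cost 69·2·7 = 966; cumulative 6180; (A₁ ((A₂ (A₃ A₄)) A₅)): 7×69 by 69×7 → 7×7, cost 7·69·7 = 3381; cumulative 9561. Total 9561.
Difference: |6278 − 9561| = 3283.

3283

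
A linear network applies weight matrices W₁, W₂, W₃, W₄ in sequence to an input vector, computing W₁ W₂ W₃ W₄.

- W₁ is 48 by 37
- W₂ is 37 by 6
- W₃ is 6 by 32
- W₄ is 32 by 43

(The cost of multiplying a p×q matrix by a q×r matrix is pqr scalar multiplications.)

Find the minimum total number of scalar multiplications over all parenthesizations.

Adjacent pairs: W₁W₂ = 48·37·6 = 10656; W₂W₃ = 37·6·32 = 7104; W₃W₄ = 6·32·43 = 8256.
Length 3: W₁..W₃: k=1: 0+7104+48·37·32=63936; k=2: 10656+0+48·6·32=19872 → min 19872 | W₂..W₄: k=2: 0+8256+37·6·43=17802; k=3: 7104+0+37·32·43=58016 → min 17802.
Length 4: W₁..W₄: k=1: 0+17802+48·37·43=94170; k=2: 10656+8256+48·6·43=31296; k=3: 19872+0+48·32·43=85920 → min 31296.
Optimal order: ((W₁ W₂) (W₃ W₄)) with cost 31296.

31296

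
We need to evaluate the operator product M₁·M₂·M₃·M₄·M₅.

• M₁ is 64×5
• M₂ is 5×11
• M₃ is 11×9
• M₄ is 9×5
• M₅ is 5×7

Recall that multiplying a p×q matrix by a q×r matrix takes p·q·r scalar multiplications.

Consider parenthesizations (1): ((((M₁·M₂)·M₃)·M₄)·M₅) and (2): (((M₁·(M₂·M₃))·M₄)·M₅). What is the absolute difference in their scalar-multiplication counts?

6481

Order (1) = ((((M₁·M₂)·M₃)·M₄)·M₅): (M₁·M₂): 64×5 by 5×11 → 64×11, cost 64·5·11 = 3520; ((M₁·M₂)·M₃): 64×11 by 11×9 → 64×9, cost 64·11·9 = 6336; cumulative 9856; (((M₁·M₂)·M₃)·M₄): 64×9 by 9×5 → 64×5, cost 64·9·5 = 2880; cumulative 12736; ((((M₁·M₂)·M₃)·M₄)·M₅): 64×5 by 5×7 → 64×7, cost 64·5·7 = 2240; cumulative 14976. Total 14976.
Order (2) = (((M₁·(M₂·M₃))·M₄)·M₅): (M₂·M₃): 5×11 by 11×9 → 5×9, cost 5·11·9 = 495; (M₁·(M₂·M₃)): 64×5 by 5×9 → 64×9, cost 64·5·9 = 2880; cumulative 3375; ((M₁·(M₂·M₃))·M₄): 64×9 by 9×5 → 64×5, cost 64·9·5 = 2880; cumulative 6255; (((M₁·(M₂·M₃))·M₄)·M₅): 64×5 by 5×7 → 64×7, cost 64·5·7 = 2240; cumulative 8495. Total 8495.
Difference: |14976 − 8495| = 6481.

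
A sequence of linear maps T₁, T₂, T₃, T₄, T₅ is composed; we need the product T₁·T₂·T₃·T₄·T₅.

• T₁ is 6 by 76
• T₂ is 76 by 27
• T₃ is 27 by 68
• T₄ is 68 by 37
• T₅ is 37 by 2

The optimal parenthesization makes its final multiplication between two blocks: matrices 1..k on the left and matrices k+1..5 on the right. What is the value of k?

Adjacent pairs: T₁T₂ = 6·76·27 = 12312; T₂T₃ = 76·27·68 = 139536; T₃T₄ = 27·68·37 = 67932; T₄T₅ = 68·37·2 = 5032.
Length 3: T₁..T₃: k=1: 0+139536+6·76·68=170544; k=2: 12312+0+6·27·68=23328 → min 23328 | T₂..T₄: k=2: 0+67932+76·27·37=143856; k=3: 139536+0+76·68·37=330752 → min 143856 | T₃..T₅: k=3: 0+5032+27·68·2=8704; k=4: 67932+0+27·37·2=69930 → min 8704.
Length 4: T₁..T₄: k=1: 0+143856+6·76·37=160728; k=2: 12312+67932+6·27·37=86238; k=3: 23328+0+6·68·37=38424 → min 38424 | T₂..T₅: k=2: 0+8704+76·27·2=12808; k=3: 139536+5032+76·68·2=154904; k=4: 143856+0+76·37·2=149480 → min 12808.
Top-level splits: k=1: (T₁..T₁)·(T₂..T₅) → 0+12808+6·76·2 = 13720; k=2: (T₁..T₂)·(T₃..T₅) → 12312+8704+6·27·2 = 21340; k=3: (T₁..T₃)·(T₄..T₅) → 23328+5032+6·68·2 = 29176; k=4: (T₁..T₄)·(T₅..T₅) → 38424+0+6·37·2 = 38868.
Best split is after T₁, i.e. k = 1.

1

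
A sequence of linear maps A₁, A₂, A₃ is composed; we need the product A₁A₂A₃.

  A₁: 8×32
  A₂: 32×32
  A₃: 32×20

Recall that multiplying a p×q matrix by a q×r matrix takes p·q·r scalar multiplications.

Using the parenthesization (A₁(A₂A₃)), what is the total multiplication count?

25600

(A₂A₃): 32×32 by 32×20 → 32×20, cost 32·32·20 = 20480
(A₁(A₂A₃)): 8×32 by 32×20 → 8×20, cost 8·32·20 = 5120; cumulative 25600
Total: 25600 scalar multiplications.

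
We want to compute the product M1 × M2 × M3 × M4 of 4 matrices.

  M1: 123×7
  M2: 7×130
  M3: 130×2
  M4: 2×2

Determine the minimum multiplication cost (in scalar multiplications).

3570

Adjacent pairs: M1M2 = 123·7·130 = 111930; M2M3 = 7·130·2 = 1820; M3M4 = 130·2·2 = 520.
Length 3: M1..M3: k=1: 0+1820+123·7·2=3542; k=2: 111930+0+123·130·2=143910 → min 3542 | M2..M4: k=2: 0+520+7·130·2=2340; k=3: 1820+0+7·2·2=1848 → min 1848.
Length 4: M1..M4: k=1: 0+1848+123·7·2=3570; k=2: 111930+520+123·130·2=144430; k=3: 3542+0+123·2·2=4034 → min 3570.
Optimal order: (M1 × ((M2 × M3) × M4)) with cost 3570.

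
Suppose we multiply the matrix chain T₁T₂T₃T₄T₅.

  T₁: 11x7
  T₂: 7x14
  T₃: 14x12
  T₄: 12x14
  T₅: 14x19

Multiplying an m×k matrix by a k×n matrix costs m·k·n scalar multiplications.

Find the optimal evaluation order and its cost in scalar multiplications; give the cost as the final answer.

5677

Adjacent pairs: T₁T₂ = 11·7·14 = 1078; T₂T₃ = 7·14·12 = 1176; T₃T₄ = 14·12·14 = 2352; T₄T₅ = 12·14·19 = 3192.
Length 3: T₁..T₃: k=1: 0+1176+11·7·12=2100; k=2: 1078+0+11·14·12=2926 → min 2100 | T₂..T₄: k=2: 0+2352+7·14·14=3724; k=3: 1176+0+7·12·14=2352 → min 2352 | T₃..T₅: k=3: 0+3192+14·12·19=6384; k=4: 2352+0+14·14·19=6076 → min 6076.
Length 4: T₁..T₄: k=1: 0+2352+11·7·14=3430; k=2: 1078+2352+11·14·14=5586; k=3: 2100+0+11·12·14=3948 → min 3430 | T₂..T₅: k=2: 0+6076+7·14·19=7938; k=3: 1176+3192+7·12·19=5964; k=4: 2352+0+7·14·19=4214 → min 4214.
Length 5: T₁..T₅: k=1: 0+4214+11·7·19=5677; k=2: 1078+6076+11·14·19=10080; k=3: 2100+3192+11·12·19=7800; k=4: 3430+0+11·14·19=6356 → min 5677.
Optimal parenthesization: (T₁(((T₂T₃)T₄)T₅)) with cost 5677.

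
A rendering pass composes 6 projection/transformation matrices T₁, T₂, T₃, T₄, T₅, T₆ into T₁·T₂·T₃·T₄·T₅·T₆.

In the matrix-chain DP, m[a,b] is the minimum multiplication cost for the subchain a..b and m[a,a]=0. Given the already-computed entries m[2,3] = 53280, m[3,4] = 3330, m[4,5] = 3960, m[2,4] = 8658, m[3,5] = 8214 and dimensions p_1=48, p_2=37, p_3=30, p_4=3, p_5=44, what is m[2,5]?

m[2,5] = min over k∈[2,4] of m[2,k]+m[k+1,5]+p_{1}·p_k·p_{5}.
k=2: 0 + 8214 + 48·37·44 = 86358; k=3: 53280 + 3960 + 48·30·44 = 120600; k=4: 8658 + 0 + 48·3·44 = 14994.
Minimum: 14994 at k=4.

14994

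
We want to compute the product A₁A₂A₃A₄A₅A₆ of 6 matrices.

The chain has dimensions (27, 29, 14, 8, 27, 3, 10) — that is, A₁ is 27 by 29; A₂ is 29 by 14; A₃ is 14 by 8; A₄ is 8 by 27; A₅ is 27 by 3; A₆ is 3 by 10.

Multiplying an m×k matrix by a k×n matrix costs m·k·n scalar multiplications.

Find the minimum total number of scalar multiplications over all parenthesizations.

Adjacent pairs: A₁A₂ = 27·29·14 = 10962; A₂A₃ = 29·14·8 = 3248; A₃A₄ = 14·8·27 = 3024; A₄A₅ = 8·27·3 = 648; A₅A₆ = 27·3·10 = 810.
Length 3: A₁..A₃: k=1: 0+3248+27·29·8=9512; k=2: 10962+0+27·14·8=13986 → min 9512 | A₂..A₄: k=2: 0+3024+29·14·27=13986; k=3: 3248+0+29·8·27=9512 → min 9512 | A₃..A₅: k=3: 0+648+14·8·3=984; k=4: 3024+0+14·27·3=4158 → min 984 | A₄..A₆: k=4: 0+810+8·27·10=2970; k=5: 648+0+8·3·10=888 → min 888.
Length 4: A₁..A₄: k=1: 0+9512+27·29·27=30653; k=2: 10962+3024+27·14·27=24192; k=3: 9512+0+27·8·27=15344 → min 15344 | A₂..A₅: k=2: 0+984+29·14·3=2202; k=3: 3248+648+29·8·3=4592; k=4: 9512+0+29·27·3=11861 → min 2202 | A₃..A₆: k=3: 0+888+14·8·10=2008; k=4: 3024+810+14·27·10=7614; k=5: 984+0+14·3·10=1404 → min 1404.
Length 5: A₁..A₅: k=1: 0+2202+27·29·3=4551; k=2: 10962+984+27·14·3=13080; k=3: 9512+648+27·8·3=10808; k=4: 15344+0+27·27·3=17531 → min 4551 | A₂..A₆: k=2: 0+1404+29·14·10=5464; k=3: 3248+888+29·8·10=6456; k=4: 9512+810+29·27·10=18152; k=5: 2202+0+29·3·10=3072 → min 3072.
Length 6: A₁..A₆: k=1: 0+3072+27·29·10=10902; k=2: 10962+1404+27·14·10=16146; k=3: 9512+888+27·8·10=12560; k=4: 15344+810+27·27·10=23444; k=5: 4551+0+27·3·10=5361 → min 5361.
Optimal order: ((A₁(A₂(A₃(A₄A₅))))A₆) with cost 5361.

5361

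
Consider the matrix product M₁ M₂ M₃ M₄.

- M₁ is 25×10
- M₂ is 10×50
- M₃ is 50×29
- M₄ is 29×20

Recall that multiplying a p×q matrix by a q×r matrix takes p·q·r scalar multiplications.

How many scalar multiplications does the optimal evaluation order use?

Adjacent pairs: M₁M₂ = 25·10·50 = 12500; M₂M₃ = 10·50·29 = 14500; M₃M₄ = 50·29·20 = 29000.
Length 3: M₁..M₃: k=1: 0+14500+25·10·29=21750; k=2: 12500+0+25·50·29=48750 → min 21750 | M₂..M₄: k=2: 0+29000+10·50·20=39000; k=3: 14500+0+10·29·20=20300 → min 20300.
Length 4: M₁..M₄: k=1: 0+20300+25·10·20=25300; k=2: 12500+29000+25·50·20=66500; k=3: 21750+0+25·29·20=36250 → min 25300.
Optimal order: (M₁ ((M₂ M₃) M₄)) with cost 25300.

25300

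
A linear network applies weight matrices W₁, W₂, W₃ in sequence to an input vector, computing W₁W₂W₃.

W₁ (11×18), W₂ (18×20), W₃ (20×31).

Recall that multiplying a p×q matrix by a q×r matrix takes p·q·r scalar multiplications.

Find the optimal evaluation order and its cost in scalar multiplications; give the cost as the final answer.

(W₁(W₂W₃)): cost 17298.
((W₁W₂)W₃): cost 10780.
Optimal: ((W₁W₂)W₃) with cost 10780.

10780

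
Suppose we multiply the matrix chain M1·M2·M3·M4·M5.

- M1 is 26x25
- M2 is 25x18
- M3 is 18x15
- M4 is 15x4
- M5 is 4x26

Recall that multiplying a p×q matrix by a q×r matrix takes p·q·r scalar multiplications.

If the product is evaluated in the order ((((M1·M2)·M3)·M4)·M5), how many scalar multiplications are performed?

(M1·M2): 26×25 by 25×18 → 26×18, cost 26·25·18 = 11700
((M1·M2)·M3): 26×18 by 18×15 → 26×15, cost 26·18·15 = 7020; cumulative 18720
(((M1·M2)·M3)·M4): 26×15 by 15×4 → 26×4, cost 26·15·4 = 1560; cumulative 20280
((((M1·M2)·M3)·M4)·M5): 26×4 by 4×26 → 26×26, cost 26·4·26 = 2704; cumulative 22984
Total: 22984 scalar multiplications.

22984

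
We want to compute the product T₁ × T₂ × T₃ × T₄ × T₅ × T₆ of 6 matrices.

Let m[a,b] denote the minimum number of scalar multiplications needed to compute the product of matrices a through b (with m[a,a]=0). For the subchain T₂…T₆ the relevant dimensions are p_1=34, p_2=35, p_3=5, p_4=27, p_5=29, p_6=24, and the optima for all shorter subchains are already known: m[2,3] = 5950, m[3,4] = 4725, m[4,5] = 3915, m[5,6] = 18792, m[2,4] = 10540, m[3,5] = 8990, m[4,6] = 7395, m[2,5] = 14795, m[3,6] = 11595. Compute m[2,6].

m[2,6] = min over k∈[2,5] of m[2,k]+m[k+1,6]+p_{1}·p_k·p_{6}.
k=2: 0 + 11595 + 34·35·24 = 40155; k=3: 5950 + 7395 + 34·5·24 = 17425; k=4: 10540 + 18792 + 34·27·24 = 51364; k=5: 14795 + 0 + 34·29·24 = 38459.
Minimum: 17425 at k=3.

17425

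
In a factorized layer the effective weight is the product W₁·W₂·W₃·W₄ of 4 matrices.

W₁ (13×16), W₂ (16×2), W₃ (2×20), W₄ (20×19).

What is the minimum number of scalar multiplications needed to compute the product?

Adjacent pairs: W₁W₂ = 13·16·2 = 416; W₂W₃ = 16·2·20 = 640; W₃W₄ = 2·20·19 = 760.
Length 3: W₁..W₃: k=1: 0+640+13·16·20=4800; k=2: 416+0+13·2·20=936 → min 936 | W₂..W₄: k=2: 0+760+16·2·19=1368; k=3: 640+0+16·20·19=6720 → min 1368.
Length 4: W₁..W₄: k=1: 0+1368+13·16·19=5320; k=2: 416+760+13·2·19=1670; k=3: 936+0+13·20·19=5876 → min 1670.
Optimal order: ((W₁·W₂)·(W₃·W₄)) with cost 1670.

1670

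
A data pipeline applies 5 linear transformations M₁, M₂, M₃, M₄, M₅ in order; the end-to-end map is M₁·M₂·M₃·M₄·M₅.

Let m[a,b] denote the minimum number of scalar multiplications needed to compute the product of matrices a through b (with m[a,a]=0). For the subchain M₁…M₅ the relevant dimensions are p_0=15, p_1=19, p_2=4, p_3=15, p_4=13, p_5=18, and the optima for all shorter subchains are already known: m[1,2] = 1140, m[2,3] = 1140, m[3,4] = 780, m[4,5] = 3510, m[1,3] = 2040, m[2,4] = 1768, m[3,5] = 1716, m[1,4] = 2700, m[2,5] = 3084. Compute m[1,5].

m[1,5] = min over k∈[1,4] of m[1,k]+m[k+1,5]+p_{0}·p_k·p_{5}.
k=1: 0 + 3084 + 15·19·18 = 8214; k=2: 1140 + 1716 + 15·4·18 = 3936; k=3: 2040 + 3510 + 15·15·18 = 9600; k=4: 2700 + 0 + 15·13·18 = 6210.
Minimum: 3936 at k=2.

3936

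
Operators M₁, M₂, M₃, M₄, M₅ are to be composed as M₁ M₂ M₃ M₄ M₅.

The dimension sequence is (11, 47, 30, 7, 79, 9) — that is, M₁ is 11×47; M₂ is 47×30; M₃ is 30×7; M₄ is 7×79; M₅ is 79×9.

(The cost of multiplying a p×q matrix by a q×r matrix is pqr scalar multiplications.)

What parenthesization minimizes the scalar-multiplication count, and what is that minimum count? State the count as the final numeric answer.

Adjacent pairs: M₁M₂ = 11·47·30 = 15510; M₂M₃ = 47·30·7 = 9870; M₃M₄ = 30·7·79 = 16590; M₄M₅ = 7·79·9 = 4977.
Length 3: M₁..M₃: k=1: 0+9870+11·47·7=13489; k=2: 15510+0+11·30·7=17820 → min 13489 | M₂..M₄: k=2: 0+16590+47·30·79=127980; k=3: 9870+0+47·7·79=35861 → min 35861 | M₃..M₅: k=3: 0+4977+30·7·9=6867; k=4: 16590+0+30·79·9=37920 → min 6867.
Length 4: M₁..M₄: k=1: 0+35861+11·47·79=76704; k=2: 15510+16590+11·30·79=58170; k=3: 13489+0+11·7·79=19572 → min 19572 | M₂..M₅: k=2: 0+6867+47·30·9=19557; k=3: 9870+4977+47·7·9=17808; k=4: 35861+0+47·79·9=69278 → min 17808.
Length 5: M₁..M₅: k=1: 0+17808+11·47·9=22461; k=2: 15510+6867+11·30·9=25347; k=3: 13489+4977+11·7·9=19159; k=4: 19572+0+11·79·9=27393 → min 19159.
Optimal parenthesization: ((M₁ (M₂ M₃)) (M₄ M₅)) with cost 19159.

19159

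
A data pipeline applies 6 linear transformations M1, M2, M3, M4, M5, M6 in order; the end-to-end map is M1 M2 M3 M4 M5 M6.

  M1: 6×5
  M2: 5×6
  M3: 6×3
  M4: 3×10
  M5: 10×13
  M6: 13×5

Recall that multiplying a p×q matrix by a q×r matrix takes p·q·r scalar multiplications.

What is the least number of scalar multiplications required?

Adjacent pairs: M1M2 = 6·5·6 = 180; M2M3 = 5·6·3 = 90; M3M4 = 6·3·10 = 180; M4M5 = 3·10·13 = 390; M5M6 = 10·13·5 = 650.
Length 3: M1..M3: k=1: 0+90+6·5·3=180; k=2: 180+0+6·6·3=288 → min 180 | M2..M4: k=2: 0+180+5·6·10=480; k=3: 90+0+5·3·10=240 → min 240 | M3..M5: k=3: 0+390+6·3·13=624; k=4: 180+0+6·10·13=960 → min 624 | M4..M6: k=4: 0+650+3·10·5=800; k=5: 390+0+3·13·5=585 → min 585.
Length 4: M1..M4: k=1: 0+240+6·5·10=540; k=2: 180+180+6·6·10=720; k=3: 180+0+6·3·10=360 → min 360 | M2..M5: k=2: 0+624+5·6·13=1014; k=3: 90+390+5·3·13=675; k=4: 240+0+5·10·13=890 → min 675 | M3..M6: k=3: 0+585+6·3·5=675; k=4: 180+650+6·10·5=1130; k=5: 624+0+6·13·5=1014 → min 675.
Length 5: M1..M5: k=1: 0+675+6·5·13=1065; k=2: 180+624+6·6·13=1272; k=3: 180+390+6·3·13=804; k=4: 360+0+6·10·13=1140 → min 804 | M2..M6: k=2: 0+675+5·6·5=825; k=3: 90+585+5·3·5=750; k=4: 240+650+5·10·5=1140; k=5: 675+0+5·13·5=1000 → min 750.
Length 6: M1..M6: k=1: 0+750+6·5·5=900; k=2: 180+675+6·6·5=1035; k=3: 180+585+6·3·5=855; k=4: 360+650+6·10·5=1310; k=5: 804+0+6·13·5=1194 → min 855.
Optimal order: ((M1 (M2 M3)) ((M4 M5) M6)) with cost 855.

855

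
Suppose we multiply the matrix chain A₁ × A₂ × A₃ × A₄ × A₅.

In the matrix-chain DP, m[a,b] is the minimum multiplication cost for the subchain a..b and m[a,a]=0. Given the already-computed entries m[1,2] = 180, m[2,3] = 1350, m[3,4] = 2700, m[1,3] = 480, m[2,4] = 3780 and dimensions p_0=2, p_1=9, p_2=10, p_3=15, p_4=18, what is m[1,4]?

1020

m[1,4] = min over k∈[1,3] of m[1,k]+m[k+1,4]+p_{0}·p_k·p_{4}.
k=1: 0 + 3780 + 2·9·18 = 4104; k=2: 180 + 2700 + 2·10·18 = 3240; k=3: 480 + 0 + 2·15·18 = 1020.
Minimum: 1020 at k=3.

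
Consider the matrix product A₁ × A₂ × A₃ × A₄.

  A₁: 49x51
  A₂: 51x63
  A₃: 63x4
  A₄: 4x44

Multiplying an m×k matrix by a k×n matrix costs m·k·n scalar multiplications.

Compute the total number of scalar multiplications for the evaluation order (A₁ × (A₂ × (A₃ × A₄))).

262416

(A₃ × A₄): 63×4 by 4×44 → 63×44, cost 63·4·44 = 11088
(A₂ × (A₃ × A₄)): 51×63 by 63×44 → 51×44, cost 51·63·44 = 141372; cumulative 152460
(A₁ × (A₂ × (A₃ × A₄))): 49×51 by 51×44 → 49×44, cost 49·51·44 = 109956; cumulative 262416
Total: 262416 scalar multiplications.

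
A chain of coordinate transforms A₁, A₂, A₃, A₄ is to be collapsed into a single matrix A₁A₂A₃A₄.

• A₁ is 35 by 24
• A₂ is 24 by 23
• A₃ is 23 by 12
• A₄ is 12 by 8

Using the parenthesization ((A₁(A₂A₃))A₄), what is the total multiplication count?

20064

(A₂A₃): 24×23 by 23×12 → 24×12, cost 24·23·12 = 6624
(A₁(A₂A₃)): 35×24 by 24×12 → 35×12, cost 35·24·12 = 10080; cumulative 16704
((A₁(A₂A₃))A₄): 35×12 by 12×8 → 35×8, cost 35·12·8 = 3360; cumulative 20064
Total: 20064 scalar multiplications.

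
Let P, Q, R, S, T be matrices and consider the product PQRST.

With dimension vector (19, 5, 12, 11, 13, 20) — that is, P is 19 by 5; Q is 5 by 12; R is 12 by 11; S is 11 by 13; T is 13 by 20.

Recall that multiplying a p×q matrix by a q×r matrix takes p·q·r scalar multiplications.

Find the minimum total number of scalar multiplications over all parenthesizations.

4575

Adjacent pairs: PQ = 19·5·12 = 1140; QR = 5·12·11 = 660; RS = 12·11·13 = 1716; ST = 11·13·20 = 2860.
Length 3: P..R: k=1: 0+660+19·5·11=1705; k=2: 1140+0+19·12·11=3648 → min 1705 | Q..S: k=2: 0+1716+5·12·13=2496; k=3: 660+0+5·11·13=1375 → min 1375 | R..T: k=3: 0+2860+12·11·20=5500; k=4: 1716+0+12·13·20=4836 → min 4836.
Length 4: P..S: k=1: 0+1375+19·5·13=2610; k=2: 1140+1716+19·12·13=5820; k=3: 1705+0+19·11·13=4422 → min 2610 | Q..T: k=2: 0+4836+5·12·20=6036; k=3: 660+2860+5·11·20=4620; k=4: 1375+0+5·13·20=2675 → min 2675.
Length 5: P..T: k=1: 0+2675+19·5·20=4575; k=2: 1140+4836+19·12·20=10536; k=3: 1705+2860+19·11·20=8745; k=4: 2610+0+19·13·20=7550 → min 4575.
Optimal order: (P(((QR)S)T)) with cost 4575.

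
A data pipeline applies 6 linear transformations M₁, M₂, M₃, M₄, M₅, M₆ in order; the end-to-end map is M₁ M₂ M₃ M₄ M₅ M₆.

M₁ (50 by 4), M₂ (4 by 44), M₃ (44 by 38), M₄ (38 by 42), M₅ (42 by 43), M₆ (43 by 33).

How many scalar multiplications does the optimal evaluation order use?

Adjacent pairs: M₁M₂ = 50·4·44 = 8800; M₂M₃ = 4·44·38 = 6688; M₃M₄ = 44·38·42 = 70224; M₄M₅ = 38·42·43 = 68628; M₅M₆ = 42·43·33 = 59598.
Length 3: M₁..M₃: k=1: 0+6688+50·4·38=14288; k=2: 8800+0+50·44·38=92400 → min 14288 | M₂..M₄: k=2: 0+70224+4·44·42=77616; k=3: 6688+0+4·38·42=13072 → min 13072 | M₃..M₅: k=3: 0+68628+44·38·43=140524; k=4: 70224+0+44·42·43=149688 → min 140524 | M₄..M₆: k=4: 0+59598+38·42·33=112266; k=5: 68628+0+38·43·33=122550 → min 112266.
Length 4: M₁..M₄: k=1: 0+13072+50·4·42=21472; k=2: 8800+70224+50·44·42=171424; k=3: 14288+0+50·38·42=94088 → min 21472 | M₂..M₅: k=2: 0+140524+4·44·43=148092; k=3: 6688+68628+4·38·43=81852; k=4: 13072+0+4·42·43=20296 → min 20296 | M₃..M₆: k=3: 0+112266+44·38·33=167442; k=4: 70224+59598+44·42·33=190806; k=5: 140524+0+44·43·33=202960 → min 167442.
Length 5: M₁..M₅: k=1: 0+20296+50·4·43=28896; k=2: 8800+140524+50·44·43=243924; k=3: 14288+68628+50·38·43=164616; k=4: 21472+0+50·42·43=111772 → min 28896 | M₂..M₆: k=2: 0+167442+4·44·33=173250; k=3: 6688+112266+4·38·33=123970; k=4: 13072+59598+4·42·33=78214; k=5: 20296+0+4·43·33=25972 → min 25972.
Length 6: M₁..M₆: k=1: 0+25972+50·4·33=32572; k=2: 8800+167442+50·44·33=248842; k=3: 14288+112266+50·38·33=189254; k=4: 21472+59598+50·42·33=150370; k=5: 28896+0+50·43·33=99846 → min 32572.
Optimal order: (M₁ ((((M₂ M₃) M₄) M₅) M₆)) with cost 32572.

32572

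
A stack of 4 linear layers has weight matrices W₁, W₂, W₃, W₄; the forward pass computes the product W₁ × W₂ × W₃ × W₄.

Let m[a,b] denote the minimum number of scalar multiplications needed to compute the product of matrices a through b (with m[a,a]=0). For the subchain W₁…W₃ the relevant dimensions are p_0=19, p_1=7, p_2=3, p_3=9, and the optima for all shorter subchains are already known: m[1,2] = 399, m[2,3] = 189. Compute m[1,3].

m[1,3] = min over k∈[1,2] of m[1,k]+m[k+1,3]+p_{0}·p_k·p_{3}.
k=1: 0 + 189 + 19·7·9 = 1386; k=2: 399 + 0 + 19·3·9 = 912.
Minimum: 912 at k=2.

912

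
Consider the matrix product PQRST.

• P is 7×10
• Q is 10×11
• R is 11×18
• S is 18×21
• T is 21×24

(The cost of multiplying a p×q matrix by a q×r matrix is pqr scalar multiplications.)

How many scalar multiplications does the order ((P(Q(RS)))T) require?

11466

(RS): 11×18 by 18×21 → 11×21, cost 11·18·21 = 4158
(Q(RS)): 10×11 by 11×21 → 10×21, cost 10·11·21 = 2310; cumulative 6468
(P(Q(RS))): 7×10 by 10×21 → 7×21, cost 7·10·21 = 1470; cumulative 7938
((P(Q(RS)))T): 7×21 by 21×24 → 7×24, cost 7·21·24 = 3528; cumulative 11466
Total: 11466 scalar multiplications.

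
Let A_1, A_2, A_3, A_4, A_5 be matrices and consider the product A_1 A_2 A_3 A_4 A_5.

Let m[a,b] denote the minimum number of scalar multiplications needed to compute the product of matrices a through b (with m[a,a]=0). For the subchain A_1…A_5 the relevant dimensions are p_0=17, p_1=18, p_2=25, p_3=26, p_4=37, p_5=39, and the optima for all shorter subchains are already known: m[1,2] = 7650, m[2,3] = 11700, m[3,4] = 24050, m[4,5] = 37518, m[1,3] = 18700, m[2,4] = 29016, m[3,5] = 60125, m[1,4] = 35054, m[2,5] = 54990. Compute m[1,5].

m[1,5] = min over k∈[1,4] of m[1,k]+m[k+1,5]+p_{0}·p_k·p_{5}.
k=1: 0 + 54990 + 17·18·39 = 66924; k=2: 7650 + 60125 + 17·25·39 = 84350; k=3: 18700 + 37518 + 17·26·39 = 73456; k=4: 35054 + 0 + 17·37·39 = 59585.
Minimum: 59585 at k=4.

59585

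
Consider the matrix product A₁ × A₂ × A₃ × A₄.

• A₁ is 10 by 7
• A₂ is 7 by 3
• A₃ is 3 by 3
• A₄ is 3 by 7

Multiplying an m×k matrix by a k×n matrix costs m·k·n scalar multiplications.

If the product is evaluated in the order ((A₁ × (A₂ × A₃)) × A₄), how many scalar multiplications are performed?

483

(A₂ × A₃): 7×3 by 3×3 → 7×3, cost 7·3·3 = 63
(A₁ × (A₂ × A₃)): 10×7 by 7×3 → 10×3, cost 10·7·3 = 210; cumulative 273
((A₁ × (A₂ × A₃)) × A₄): 10×3 by 3×7 → 10×7, cost 10·3·7 = 210; cumulative 483
Total: 483 scalar multiplications.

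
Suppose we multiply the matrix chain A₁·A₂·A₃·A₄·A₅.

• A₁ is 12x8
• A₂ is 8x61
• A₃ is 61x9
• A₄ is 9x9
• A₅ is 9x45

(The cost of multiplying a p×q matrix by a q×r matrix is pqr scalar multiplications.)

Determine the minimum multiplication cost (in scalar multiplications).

10764

Adjacent pairs: A₁A₂ = 12·8·61 = 5856; A₂A₃ = 8·61·9 = 4392; A₃A₄ = 61·9·9 = 4941; A₄A₅ = 9·9·45 = 3645.
Length 3: A₁..A₃: k=1: 0+4392+12·8·9=5256; k=2: 5856+0+12·61·9=12444 → min 5256 | A₂..A₄: k=2: 0+4941+8·61·9=9333; k=3: 4392+0+8·9·9=5040 → min 5040 | A₃..A₅: k=3: 0+3645+61·9·45=28350; k=4: 4941+0+61·9·45=29646 → min 28350.
Length 4: A₁..A₄: k=1: 0+5040+12·8·9=5904; k=2: 5856+4941+12·61·9=17385; k=3: 5256+0+12·9·9=6228 → min 5904 | A₂..A₅: k=2: 0+28350+8·61·45=50310; k=3: 4392+3645+8·9·45=11277; k=4: 5040+0+8·9·45=8280 → min 8280.
Length 5: A₁..A₅: k=1: 0+8280+12·8·45=12600; k=2: 5856+28350+12·61·45=67146; k=3: 5256+3645+12·9·45=13761; k=4: 5904+0+12·9·45=10764 → min 10764.
Optimal order: ((A₁·((A₂·A₃)·A₄))·A₅) with cost 10764.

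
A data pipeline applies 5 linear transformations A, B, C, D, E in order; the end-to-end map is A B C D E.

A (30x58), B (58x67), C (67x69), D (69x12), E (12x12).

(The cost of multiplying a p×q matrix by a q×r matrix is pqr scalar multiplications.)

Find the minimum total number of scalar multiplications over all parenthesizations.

127308

Adjacent pairs: AB = 30·58·67 = 116580; BC = 58·67·69 = 268134; CD = 67·69·12 = 55476; DE = 69·12·12 = 9936.
Length 3: A..C: k=1: 0+268134+30·58·69=388194; k=2: 116580+0+30·67·69=255270 → min 255270 | B..D: k=2: 0+55476+58·67·12=102108; k=3: 268134+0+58·69·12=316158 → min 102108 | C..E: k=3: 0+9936+67·69·12=65412; k=4: 55476+0+67·12·12=65124 → min 65124.
Length 4: A..D: k=1: 0+102108+30·58·12=122988; k=2: 116580+55476+30·67·12=196176; k=3: 255270+0+30·69·12=280110 → min 122988 | B..E: k=2: 0+65124+58·67·12=111756; k=3: 268134+9936+58·69·12=326094; k=4: 102108+0+58·12·12=110460 → min 110460.
Length 5: A..E: k=1: 0+110460+30·58·12=131340; k=2: 116580+65124+30·67·12=205824; k=3: 255270+9936+30·69·12=290046; k=4: 122988+0+30·12·12=127308 → min 127308.
Optimal order: ((A (B (C D))) E) with cost 127308.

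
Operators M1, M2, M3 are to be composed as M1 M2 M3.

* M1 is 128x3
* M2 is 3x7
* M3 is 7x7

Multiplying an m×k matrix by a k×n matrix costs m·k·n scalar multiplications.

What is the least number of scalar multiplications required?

Order (M1 (M2 M3)): (M2 M3): 3×7 by 7×7 → 3×7, cost 3·7·7 = 147; (M1 (M2 M3)): 128×3 by 3×7 → 128×7, cost 128·3·7 = 2688; cumulative 2835. Total 2835.
Order ((M1 M2) M3): (M1 M2): 128×3 by 3×7 → 128×7, cost 128·3·7 = 2688; ((M1 M2) M3): 128×7 by 7×7 → 128×7, cost 128·7·7 = 6272; cumulative 8960. Total 8960.
Minimum: 2835.

2835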